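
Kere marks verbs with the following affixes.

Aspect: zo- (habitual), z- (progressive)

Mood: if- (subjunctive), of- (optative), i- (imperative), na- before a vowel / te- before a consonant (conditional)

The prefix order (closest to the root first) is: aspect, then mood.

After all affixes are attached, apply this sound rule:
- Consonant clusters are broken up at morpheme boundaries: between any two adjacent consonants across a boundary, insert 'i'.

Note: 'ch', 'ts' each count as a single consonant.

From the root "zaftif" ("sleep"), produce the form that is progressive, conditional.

Attach aspect progressive z- → zzaftif.
Attach mood conditional te- (before consonant 'z') → tezzaftif.
Apply epenthesis: tezzaftif → tezizaftif.

tezizaftif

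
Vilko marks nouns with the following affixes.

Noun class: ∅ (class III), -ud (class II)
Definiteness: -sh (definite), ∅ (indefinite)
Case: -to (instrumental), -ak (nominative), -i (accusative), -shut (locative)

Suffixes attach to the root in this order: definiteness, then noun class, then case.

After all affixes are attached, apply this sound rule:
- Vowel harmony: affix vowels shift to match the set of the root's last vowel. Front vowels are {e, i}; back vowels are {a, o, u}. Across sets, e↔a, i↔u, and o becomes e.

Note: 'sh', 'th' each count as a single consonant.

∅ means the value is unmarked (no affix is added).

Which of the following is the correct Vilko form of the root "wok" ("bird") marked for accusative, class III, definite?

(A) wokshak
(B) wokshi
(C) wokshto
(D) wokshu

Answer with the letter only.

Attach definiteness definite -sh → woksh.
noun class = class III: zero marking, form stays woksh.
Attach case accusative -i → wokshi.
Apply vowel harmony: wokshi → wokshu.
So the correct form is wokshu, option (D).
(A) wokshak is wrong: it uses nominative instead of accusative for case.
(B) wokshi is wrong: it fails to apply the sound rule(s).
(C) wokshto is wrong: it uses instrumental instead of accusative for case.

D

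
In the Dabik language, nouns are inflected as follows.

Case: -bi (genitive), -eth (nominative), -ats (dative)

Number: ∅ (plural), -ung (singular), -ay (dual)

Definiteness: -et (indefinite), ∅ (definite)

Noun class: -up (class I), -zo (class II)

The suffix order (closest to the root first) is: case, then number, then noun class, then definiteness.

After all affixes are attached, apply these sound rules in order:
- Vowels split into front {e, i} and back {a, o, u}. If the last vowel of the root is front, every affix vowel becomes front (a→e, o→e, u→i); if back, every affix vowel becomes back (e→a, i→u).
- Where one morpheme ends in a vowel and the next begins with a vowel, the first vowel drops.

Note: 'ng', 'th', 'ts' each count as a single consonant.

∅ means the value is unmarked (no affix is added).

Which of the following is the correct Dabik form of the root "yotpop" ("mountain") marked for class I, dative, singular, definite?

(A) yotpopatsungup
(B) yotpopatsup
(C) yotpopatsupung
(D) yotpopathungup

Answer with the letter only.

A

Attach case dative -ats → yotpopats.
Attach number singular -ung → yotpopatsung.
Attach noun class class I -up → yotpopatsungup.
definiteness = definite: zero marking, form stays yotpopatsungup.
Vowel harmony: no change.
Vowel deletion: no change.
So the correct form is yotpopatsungup, option (A).
(D) yotpopathungup is wrong: it uses nominative instead of dative for case.
(B) yotpopatsup is wrong: it uses plural instead of singular for number.
(C) yotpopatsupung is wrong: it has the affixes in the wrong order.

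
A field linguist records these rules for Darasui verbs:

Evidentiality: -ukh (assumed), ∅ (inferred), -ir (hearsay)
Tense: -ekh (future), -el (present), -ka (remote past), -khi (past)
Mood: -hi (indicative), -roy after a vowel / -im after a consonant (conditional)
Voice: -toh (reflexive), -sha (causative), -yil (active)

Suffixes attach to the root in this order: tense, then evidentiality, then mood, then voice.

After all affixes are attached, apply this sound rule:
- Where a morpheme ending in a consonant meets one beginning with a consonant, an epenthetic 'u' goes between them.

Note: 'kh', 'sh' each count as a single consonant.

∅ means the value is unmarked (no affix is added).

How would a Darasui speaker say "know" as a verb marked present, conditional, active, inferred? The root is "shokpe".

Attach tense present -el → shokpeel.
evidentiality = inferred: zero marking, form stays shokpeel.
Attach mood conditional -im (after consonant 'l') → shokpeelim.
Attach voice active -yil → shokpeelimyil.
Apply epenthesis: shokpeelimyil → shokpeelimuyil.

shokpeelimuyil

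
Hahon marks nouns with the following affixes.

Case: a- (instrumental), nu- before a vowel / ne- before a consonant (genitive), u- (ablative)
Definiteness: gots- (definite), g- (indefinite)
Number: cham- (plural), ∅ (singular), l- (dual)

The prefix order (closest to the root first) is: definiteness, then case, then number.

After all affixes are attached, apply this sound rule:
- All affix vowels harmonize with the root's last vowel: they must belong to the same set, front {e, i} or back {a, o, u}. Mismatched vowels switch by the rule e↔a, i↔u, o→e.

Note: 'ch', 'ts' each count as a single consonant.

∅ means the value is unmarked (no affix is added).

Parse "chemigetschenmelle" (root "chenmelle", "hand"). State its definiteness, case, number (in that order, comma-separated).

Segment: cham-u-gots-chenmelle.
definiteness: gots- → definite.
case: u- → ablative.
number: cham- → plural.

definite, ablative, plural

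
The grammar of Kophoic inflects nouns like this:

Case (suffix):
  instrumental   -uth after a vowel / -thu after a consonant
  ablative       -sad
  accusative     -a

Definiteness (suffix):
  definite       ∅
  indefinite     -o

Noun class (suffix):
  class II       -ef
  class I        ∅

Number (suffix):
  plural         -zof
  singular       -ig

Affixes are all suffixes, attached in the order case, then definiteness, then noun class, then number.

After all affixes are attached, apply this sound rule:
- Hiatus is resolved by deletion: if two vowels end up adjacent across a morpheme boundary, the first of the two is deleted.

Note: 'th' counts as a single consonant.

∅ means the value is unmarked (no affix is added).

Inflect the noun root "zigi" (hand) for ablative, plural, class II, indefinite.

Attach case ablative -sad → zigisad.
Attach definiteness indefinite -o → zigisado.
Attach noun class class II -ef → zigisadoef.
Attach number plural -zof → zigisadoefzof.
Apply vowel deletion: zigisadoefzof → zigisadefzof.

zigisadefzof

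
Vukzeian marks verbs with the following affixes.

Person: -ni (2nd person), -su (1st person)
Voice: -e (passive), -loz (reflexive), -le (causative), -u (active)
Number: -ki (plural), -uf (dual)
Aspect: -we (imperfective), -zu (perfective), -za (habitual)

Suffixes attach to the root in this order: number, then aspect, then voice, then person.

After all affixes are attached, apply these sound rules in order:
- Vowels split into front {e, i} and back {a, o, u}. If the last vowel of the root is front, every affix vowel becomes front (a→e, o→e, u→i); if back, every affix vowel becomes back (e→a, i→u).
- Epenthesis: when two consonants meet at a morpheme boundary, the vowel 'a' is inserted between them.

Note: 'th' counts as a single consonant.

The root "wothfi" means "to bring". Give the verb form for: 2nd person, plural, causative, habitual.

Attach number plural -ki → wothfiki.
Attach aspect habitual -za → wothfikiza.
Attach voice causative -le → wothfikizale.
Attach person 2nd person -ni → wothfikizaleni.
Apply vowel harmony: wothfikizaleni → wothfikizeleni.
Epenthesis: no change.

wothfikizeleni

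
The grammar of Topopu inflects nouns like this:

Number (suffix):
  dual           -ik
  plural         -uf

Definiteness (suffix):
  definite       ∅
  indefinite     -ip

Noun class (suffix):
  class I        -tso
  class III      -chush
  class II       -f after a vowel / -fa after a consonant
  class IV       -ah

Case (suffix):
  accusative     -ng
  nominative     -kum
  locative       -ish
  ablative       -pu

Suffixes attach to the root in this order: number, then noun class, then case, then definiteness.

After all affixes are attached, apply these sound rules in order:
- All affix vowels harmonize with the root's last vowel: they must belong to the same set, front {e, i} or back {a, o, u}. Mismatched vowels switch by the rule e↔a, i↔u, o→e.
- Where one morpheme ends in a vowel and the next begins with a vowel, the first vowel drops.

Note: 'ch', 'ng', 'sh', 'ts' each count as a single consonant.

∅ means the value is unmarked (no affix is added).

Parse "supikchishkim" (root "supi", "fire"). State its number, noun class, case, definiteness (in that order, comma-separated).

dual, class III, nominative, definite

Segment: supi-ik-chush-kum.
number: -ik → dual.
noun class: -chush → class III.
case: -kum → nominative.
definiteness: ∅ → definite.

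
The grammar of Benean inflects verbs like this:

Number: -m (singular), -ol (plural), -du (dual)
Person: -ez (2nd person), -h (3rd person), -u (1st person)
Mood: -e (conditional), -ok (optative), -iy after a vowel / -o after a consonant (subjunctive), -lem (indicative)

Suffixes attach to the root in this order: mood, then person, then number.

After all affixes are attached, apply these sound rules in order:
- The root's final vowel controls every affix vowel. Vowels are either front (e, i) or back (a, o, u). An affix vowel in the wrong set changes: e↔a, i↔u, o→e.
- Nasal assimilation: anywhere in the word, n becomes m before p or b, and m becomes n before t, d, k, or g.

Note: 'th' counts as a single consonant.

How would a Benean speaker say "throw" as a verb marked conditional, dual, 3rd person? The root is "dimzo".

dimzoahdu

Attach mood conditional -e → dimzoe.
Attach person 3rd person -h → dimzoeh.
Attach number dual -du → dimzoehdu.
Apply vowel harmony: dimzoehdu → dimzoahdu.
Nasal assimilation: no change.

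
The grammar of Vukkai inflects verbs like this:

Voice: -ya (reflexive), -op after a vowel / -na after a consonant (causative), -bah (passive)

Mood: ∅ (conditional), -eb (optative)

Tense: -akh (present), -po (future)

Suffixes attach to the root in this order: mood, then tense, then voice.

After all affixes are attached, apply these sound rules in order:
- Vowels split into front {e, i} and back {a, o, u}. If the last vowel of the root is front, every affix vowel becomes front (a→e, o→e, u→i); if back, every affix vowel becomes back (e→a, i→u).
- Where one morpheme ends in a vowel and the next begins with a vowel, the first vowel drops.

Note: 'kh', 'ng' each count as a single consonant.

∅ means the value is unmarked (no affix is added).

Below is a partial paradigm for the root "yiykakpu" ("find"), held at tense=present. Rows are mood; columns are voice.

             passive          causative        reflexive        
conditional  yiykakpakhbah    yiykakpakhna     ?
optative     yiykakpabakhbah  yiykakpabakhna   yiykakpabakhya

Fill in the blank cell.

yiykakpakhya

mood = conditional: zero marking, form stays yiykakpu.
Attach tense present -akh → yiykakpuakh.
Attach voice reflexive -ya → yiykakpuakhya.
Vowel harmony: no change.
Apply vowel deletion: yiykakpuakhya → yiykakpakhya.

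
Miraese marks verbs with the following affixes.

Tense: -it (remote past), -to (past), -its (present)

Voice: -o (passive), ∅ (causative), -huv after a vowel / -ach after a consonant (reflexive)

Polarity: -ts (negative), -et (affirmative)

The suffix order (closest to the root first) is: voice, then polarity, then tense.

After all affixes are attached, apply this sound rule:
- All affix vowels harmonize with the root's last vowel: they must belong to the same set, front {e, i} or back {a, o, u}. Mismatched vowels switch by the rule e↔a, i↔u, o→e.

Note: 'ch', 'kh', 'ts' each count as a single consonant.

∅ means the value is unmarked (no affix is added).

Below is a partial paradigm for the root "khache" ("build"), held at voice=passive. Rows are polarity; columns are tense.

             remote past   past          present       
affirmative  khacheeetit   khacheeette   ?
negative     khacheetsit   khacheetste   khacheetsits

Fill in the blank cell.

Attach voice passive -o → khacheo.
Attach polarity affirmative -et → khacheoet.
Attach tense present -its → khacheoetits.
Apply vowel harmony: khacheoetits → khacheeetits.

khacheeetits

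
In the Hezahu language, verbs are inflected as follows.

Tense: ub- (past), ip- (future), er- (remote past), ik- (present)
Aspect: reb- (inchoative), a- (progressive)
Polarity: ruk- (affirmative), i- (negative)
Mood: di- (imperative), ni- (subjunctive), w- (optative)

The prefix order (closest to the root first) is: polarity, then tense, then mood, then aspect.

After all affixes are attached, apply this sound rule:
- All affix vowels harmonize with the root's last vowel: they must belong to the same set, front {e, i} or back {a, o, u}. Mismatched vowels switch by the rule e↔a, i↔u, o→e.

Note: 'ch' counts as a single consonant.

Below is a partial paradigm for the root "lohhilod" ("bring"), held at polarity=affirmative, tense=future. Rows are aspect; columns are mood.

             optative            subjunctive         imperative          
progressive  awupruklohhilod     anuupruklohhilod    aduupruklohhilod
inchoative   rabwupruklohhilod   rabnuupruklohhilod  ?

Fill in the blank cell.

rabduupruklohhilod

Attach polarity affirmative ruk- → ruklohhilod.
Attach tense future ip- → ipruklohhilod.
Attach mood imperative di- → diipruklohhilod.
Attach aspect inchoative reb- → rebdiipruklohhilod.
Apply vowel harmony: rebdiipruklohhilod → rabduupruklohhilod.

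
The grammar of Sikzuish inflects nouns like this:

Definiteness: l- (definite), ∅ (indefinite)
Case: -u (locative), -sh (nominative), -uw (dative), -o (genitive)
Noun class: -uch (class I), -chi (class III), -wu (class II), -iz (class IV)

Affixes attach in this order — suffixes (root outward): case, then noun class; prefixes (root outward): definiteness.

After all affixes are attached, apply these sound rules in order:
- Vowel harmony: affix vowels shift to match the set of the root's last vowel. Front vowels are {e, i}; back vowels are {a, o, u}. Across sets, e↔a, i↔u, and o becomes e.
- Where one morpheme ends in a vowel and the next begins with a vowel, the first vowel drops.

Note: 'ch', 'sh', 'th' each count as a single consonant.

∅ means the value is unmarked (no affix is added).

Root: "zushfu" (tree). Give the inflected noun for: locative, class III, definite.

Attach definiteness definite l- → lzushfu.
Attach case locative -u → lzushfuu.
Attach noun class class III -chi → lzushfuuchi.
Apply vowel harmony: lzushfuuchi → lzushfuuchu.
Apply vowel deletion: lzushfuuchu → lzushfuchu.

lzushfuchu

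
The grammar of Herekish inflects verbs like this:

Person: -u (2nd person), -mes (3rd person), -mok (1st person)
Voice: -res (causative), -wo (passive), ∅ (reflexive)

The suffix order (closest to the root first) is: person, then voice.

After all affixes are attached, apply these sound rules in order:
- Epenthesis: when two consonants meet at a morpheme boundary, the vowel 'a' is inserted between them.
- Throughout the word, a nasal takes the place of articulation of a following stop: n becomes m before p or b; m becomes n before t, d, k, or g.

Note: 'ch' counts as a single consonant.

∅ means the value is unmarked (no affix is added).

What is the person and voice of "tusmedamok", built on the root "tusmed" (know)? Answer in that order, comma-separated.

Segment: tusmed-mok.
person: -mok → 1st person.
voice: ∅ → reflexive.

1st person, reflexive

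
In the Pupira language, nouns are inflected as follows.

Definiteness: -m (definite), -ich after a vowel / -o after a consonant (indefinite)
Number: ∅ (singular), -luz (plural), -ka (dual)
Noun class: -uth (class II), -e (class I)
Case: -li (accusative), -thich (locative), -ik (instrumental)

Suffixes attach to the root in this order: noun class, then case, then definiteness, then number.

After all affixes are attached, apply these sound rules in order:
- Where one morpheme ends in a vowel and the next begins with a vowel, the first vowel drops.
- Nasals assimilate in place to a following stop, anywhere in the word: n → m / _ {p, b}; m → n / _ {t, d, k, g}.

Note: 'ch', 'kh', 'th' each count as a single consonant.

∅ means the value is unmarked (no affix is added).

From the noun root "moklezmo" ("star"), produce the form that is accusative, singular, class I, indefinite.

Attach noun class class I -e → moklezmoe.
Attach case accusative -li → moklezmoeli.
Attach definiteness indefinite -ich (after vowel 'i') → moklezmoeliich.
number = singular: zero marking, form stays moklezmoeliich.
Apply vowel deletion: moklezmoeliich → moklezmelich.
Nasal assimilation: no change.

moklezmelich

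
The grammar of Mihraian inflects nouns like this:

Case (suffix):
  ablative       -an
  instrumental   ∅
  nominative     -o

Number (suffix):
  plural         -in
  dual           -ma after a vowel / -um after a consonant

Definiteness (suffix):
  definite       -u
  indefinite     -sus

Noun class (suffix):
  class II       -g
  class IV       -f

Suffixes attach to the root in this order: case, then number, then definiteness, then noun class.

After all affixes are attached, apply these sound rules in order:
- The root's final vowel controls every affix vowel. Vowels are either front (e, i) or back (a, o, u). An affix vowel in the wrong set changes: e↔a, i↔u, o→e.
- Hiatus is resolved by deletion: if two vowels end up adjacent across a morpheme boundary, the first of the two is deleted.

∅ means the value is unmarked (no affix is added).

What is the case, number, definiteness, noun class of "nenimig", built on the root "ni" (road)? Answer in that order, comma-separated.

ablative, dual, definite, class II

Segment: ni-an-um-u-g.
case: -an → ablative.
number: -ma/um → dual.
definiteness: -u → definite.
noun class: -g → class II.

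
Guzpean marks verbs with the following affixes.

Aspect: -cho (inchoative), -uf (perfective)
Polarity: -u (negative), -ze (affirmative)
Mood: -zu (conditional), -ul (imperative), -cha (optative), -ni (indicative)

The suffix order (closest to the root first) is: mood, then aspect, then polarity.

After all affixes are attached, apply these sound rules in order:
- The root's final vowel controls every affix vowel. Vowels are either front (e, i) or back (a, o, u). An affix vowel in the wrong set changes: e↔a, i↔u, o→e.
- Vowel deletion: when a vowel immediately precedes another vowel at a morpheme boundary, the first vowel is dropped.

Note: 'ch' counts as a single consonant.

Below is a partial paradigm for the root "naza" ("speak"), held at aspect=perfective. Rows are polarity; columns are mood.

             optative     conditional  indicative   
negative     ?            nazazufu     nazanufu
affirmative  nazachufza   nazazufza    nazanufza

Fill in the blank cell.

nazachufu

Attach mood optative -cha → nazacha.
Attach aspect perfective -uf → nazachauf.
Attach polarity negative -u → nazachaufu.
Vowel harmony: no change.
Apply vowel deletion: nazachaufu → nazachufu.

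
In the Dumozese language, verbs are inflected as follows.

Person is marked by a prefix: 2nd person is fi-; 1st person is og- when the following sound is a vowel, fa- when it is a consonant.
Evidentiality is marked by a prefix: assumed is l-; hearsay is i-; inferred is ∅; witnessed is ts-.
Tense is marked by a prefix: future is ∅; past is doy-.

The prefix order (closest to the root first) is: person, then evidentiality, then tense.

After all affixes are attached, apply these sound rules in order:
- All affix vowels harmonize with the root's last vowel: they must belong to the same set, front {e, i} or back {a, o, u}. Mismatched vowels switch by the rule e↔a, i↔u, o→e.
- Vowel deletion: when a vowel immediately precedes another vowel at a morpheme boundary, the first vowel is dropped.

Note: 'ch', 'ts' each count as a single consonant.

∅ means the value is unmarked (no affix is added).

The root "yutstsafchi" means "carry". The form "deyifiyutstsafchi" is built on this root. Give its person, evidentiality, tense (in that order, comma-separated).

2nd person, hearsay, past

Segment: doy-i-fi-yutstsafchi.
person: fi- → 2nd person.
evidentiality: i- → hearsay.
tense: doy- → past.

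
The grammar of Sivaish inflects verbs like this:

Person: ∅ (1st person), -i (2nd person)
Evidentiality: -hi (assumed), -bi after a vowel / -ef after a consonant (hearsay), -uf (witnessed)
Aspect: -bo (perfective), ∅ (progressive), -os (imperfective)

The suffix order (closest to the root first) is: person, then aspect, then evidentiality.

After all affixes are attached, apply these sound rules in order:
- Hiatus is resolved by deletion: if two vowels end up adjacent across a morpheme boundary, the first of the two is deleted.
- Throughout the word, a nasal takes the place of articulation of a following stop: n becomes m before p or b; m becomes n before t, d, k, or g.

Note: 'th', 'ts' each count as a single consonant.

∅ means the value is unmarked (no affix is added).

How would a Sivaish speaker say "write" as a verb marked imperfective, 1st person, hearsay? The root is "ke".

kosef

person = 1st person: zero marking, form stays ke.
Attach aspect imperfective -os → keos.
Attach evidentiality hearsay -ef (after consonant 's') → keosef.
Apply vowel deletion: keosef → kosef.
Nasal assimilation: no change.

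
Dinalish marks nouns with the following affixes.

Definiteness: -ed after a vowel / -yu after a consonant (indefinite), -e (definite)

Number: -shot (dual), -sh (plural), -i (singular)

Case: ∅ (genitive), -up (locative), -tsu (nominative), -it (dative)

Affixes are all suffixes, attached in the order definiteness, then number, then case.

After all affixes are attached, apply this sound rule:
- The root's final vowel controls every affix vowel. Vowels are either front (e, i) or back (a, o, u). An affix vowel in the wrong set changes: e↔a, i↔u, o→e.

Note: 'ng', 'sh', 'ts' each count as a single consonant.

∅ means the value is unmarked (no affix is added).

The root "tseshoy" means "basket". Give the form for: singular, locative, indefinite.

tseshoyyuuup

Attach definiteness indefinite -yu (after consonant 'y') → tseshoyyu.
Attach number singular -i → tseshoyyui.
Attach case locative -up → tseshoyyuiup.
Apply vowel harmony: tseshoyyuiup → tseshoyyuuup.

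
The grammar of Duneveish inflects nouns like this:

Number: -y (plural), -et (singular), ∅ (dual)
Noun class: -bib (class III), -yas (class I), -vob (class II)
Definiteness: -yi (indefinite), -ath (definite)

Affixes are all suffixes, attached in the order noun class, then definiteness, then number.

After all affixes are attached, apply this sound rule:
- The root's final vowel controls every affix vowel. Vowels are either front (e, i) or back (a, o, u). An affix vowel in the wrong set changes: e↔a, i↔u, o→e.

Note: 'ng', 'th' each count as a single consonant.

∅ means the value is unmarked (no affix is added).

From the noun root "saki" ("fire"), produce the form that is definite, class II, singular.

sakivebethet

Attach noun class class II -vob → sakivob.
Attach definiteness definite -ath → sakivobath.
Attach number singular -et → sakivobathet.
Apply vowel harmony: sakivobathet → sakivebethet.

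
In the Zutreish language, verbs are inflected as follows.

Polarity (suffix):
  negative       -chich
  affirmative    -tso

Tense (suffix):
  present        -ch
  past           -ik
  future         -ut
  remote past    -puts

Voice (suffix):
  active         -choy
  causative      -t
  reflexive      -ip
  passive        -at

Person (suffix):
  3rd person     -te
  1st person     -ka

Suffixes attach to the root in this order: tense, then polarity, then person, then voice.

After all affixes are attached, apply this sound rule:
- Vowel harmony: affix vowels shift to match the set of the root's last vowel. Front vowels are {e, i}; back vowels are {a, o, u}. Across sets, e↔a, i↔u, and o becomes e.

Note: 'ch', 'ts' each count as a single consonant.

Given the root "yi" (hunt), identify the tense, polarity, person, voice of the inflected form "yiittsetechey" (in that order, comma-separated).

Segment: yi-ut-tso-te-choy.
tense: -ut → future.
polarity: -tso → affirmative.
person: -te → 3rd person.
voice: -choy → active.

future, affirmative, 3rd person, active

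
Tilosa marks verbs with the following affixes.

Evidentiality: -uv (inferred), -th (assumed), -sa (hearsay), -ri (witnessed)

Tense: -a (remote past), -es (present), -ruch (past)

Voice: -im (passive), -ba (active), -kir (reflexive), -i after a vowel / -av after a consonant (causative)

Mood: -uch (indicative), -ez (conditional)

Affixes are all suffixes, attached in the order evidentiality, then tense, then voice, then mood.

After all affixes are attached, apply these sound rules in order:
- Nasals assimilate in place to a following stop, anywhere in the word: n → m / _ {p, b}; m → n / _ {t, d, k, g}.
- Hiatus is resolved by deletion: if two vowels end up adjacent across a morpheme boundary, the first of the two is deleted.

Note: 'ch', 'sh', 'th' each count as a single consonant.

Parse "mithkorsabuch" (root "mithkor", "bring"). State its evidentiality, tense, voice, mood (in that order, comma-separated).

Segment: mithkor-sa-a-ba-uch.
evidentiality: -sa → hearsay.
tense: -a → remote past.
voice: -ba → active.
mood: -uch → indicative.

hearsay, remote past, active, indicative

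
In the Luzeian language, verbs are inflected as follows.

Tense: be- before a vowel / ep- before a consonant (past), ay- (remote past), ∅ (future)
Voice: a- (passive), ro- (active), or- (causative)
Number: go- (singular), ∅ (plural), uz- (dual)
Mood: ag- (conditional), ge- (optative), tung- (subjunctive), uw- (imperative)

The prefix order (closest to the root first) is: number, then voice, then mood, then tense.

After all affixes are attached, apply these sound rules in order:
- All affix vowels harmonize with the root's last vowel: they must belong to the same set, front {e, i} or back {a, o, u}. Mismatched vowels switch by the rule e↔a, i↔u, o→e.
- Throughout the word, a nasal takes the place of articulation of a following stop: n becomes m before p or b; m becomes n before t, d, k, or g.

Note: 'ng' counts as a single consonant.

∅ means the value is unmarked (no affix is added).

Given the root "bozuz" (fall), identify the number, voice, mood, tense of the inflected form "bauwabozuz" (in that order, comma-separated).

Segment: be-uw-a-bozuz.
number: ∅ → plural.
voice: a- → passive.
mood: uw- → imperative.
tense: be/ep- → past.

plural, passive, imperative, past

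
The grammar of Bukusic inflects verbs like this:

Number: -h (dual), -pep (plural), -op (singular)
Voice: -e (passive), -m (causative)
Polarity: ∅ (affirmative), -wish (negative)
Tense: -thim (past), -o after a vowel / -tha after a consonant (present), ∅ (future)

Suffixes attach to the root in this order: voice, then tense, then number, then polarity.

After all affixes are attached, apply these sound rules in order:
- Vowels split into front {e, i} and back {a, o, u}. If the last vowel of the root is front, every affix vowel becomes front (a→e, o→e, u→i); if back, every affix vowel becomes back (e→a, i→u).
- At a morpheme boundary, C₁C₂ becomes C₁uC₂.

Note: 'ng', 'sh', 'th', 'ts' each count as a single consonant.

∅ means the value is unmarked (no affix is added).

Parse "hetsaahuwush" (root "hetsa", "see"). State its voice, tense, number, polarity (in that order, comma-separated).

passive, future, dual, negative

Segment: hetsa-e-h-wish.
voice: -e → passive.
tense: ∅ → future.
number: -h → dual.
polarity: -wish → negative.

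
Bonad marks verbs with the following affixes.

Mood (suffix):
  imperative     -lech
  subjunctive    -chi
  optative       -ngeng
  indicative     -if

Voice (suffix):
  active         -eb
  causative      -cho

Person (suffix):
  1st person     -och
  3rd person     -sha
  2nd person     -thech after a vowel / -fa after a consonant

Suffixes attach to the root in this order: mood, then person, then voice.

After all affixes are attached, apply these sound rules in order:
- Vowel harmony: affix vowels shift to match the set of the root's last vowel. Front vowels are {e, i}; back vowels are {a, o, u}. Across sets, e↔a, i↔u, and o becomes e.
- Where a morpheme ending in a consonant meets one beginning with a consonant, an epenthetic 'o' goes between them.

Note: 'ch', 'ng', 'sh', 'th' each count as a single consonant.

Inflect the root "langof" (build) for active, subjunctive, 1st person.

langofochuochab

Attach mood subjunctive -chi → langofchi.
Attach person 1st person -och → langofchioch.
Attach voice active -eb → langofchiocheb.
Apply vowel harmony: langofchiocheb → langofchuochab.
Apply epenthesis: langofchuochab → langofochuochab.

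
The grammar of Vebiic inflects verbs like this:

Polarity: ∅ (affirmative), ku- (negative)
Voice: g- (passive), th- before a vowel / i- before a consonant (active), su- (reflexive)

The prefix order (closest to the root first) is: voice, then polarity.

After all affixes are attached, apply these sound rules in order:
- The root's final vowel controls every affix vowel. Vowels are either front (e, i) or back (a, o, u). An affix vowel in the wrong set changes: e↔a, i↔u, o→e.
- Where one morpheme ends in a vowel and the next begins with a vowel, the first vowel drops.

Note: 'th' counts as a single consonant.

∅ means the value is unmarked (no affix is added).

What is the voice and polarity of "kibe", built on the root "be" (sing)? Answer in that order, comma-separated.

Segment: ku-i-be.
voice: th/i- → active.
polarity: ku- → negative.

active, negative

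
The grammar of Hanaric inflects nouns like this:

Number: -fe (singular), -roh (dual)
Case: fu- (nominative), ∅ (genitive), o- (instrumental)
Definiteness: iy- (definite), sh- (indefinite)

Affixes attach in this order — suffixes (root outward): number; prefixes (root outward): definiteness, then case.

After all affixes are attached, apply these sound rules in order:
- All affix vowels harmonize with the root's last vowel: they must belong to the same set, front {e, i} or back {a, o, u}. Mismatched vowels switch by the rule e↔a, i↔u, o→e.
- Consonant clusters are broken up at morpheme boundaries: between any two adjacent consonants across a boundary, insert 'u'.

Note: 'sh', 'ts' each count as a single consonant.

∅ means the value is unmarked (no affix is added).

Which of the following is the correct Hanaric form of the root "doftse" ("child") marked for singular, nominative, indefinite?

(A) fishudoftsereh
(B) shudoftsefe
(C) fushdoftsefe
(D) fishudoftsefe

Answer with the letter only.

D

Attach definiteness indefinite sh- → shdoftse.
Attach case nominative fu- → fushdoftse.
Attach number singular -fe → fushdoftsefe.
Apply vowel harmony: fushdoftsefe → fishdoftsefe.
Apply epenthesis: fishdoftsefe → fishudoftsefe.
So the correct form is fishudoftsefe, option (D).
(B) shudoftsefe is wrong: it uses genitive instead of nominative for case.
(C) fushdoftsefe is wrong: it fails to apply the sound rule(s).
(A) fishudoftsereh is wrong: it uses dual instead of singular for number.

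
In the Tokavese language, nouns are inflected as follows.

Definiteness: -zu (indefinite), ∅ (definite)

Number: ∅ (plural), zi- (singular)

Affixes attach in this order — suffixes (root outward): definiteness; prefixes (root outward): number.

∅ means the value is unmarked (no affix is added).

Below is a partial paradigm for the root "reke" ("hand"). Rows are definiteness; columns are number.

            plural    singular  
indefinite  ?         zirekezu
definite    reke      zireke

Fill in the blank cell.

number = plural: zero marking, form stays reke.
Attach definiteness indefinite -zu → rekezu.

rekezu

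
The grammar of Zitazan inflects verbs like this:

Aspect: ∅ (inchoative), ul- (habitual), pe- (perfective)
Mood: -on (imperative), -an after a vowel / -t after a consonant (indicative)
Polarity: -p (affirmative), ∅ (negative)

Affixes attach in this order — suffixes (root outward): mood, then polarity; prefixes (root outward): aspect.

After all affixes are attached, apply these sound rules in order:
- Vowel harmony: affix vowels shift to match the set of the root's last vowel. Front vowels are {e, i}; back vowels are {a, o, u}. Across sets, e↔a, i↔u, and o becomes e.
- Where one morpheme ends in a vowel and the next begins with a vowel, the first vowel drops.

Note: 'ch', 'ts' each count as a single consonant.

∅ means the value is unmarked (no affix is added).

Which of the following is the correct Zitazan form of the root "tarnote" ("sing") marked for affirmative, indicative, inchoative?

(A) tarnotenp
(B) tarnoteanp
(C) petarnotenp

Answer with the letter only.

A

aspect = inchoative: zero marking, form stays tarnote.
Attach mood indicative -an (after vowel 'e') → tarnotean.
Attach polarity affirmative -p → tarnoteanp.
Apply vowel harmony: tarnoteanp → tarnoteenp.
Apply vowel deletion: tarnoteenp → tarnotenp.
So the correct form is tarnotenp, option (A).
(B) tarnoteanp is wrong: it fails to apply the sound rule(s).
(C) petarnotenp is wrong: it uses perfective instead of inchoative for aspect.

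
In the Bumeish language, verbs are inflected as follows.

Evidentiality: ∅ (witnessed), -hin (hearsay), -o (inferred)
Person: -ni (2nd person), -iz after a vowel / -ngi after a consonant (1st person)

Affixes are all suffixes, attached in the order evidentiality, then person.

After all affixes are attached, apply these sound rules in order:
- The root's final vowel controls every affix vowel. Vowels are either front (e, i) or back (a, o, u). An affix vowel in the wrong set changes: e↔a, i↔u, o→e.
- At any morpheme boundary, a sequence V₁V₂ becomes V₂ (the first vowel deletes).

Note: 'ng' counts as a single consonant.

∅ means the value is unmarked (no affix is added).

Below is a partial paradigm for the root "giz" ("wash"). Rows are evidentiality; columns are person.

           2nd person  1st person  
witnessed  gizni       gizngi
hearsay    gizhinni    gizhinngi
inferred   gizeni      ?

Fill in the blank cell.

Attach evidentiality inferred -o → gizo.
Attach person 1st person -iz (after vowel 'o') → gizoiz.
Apply vowel harmony: gizoiz → gizeiz.
Apply vowel deletion: gizeiz → giziz.

giziz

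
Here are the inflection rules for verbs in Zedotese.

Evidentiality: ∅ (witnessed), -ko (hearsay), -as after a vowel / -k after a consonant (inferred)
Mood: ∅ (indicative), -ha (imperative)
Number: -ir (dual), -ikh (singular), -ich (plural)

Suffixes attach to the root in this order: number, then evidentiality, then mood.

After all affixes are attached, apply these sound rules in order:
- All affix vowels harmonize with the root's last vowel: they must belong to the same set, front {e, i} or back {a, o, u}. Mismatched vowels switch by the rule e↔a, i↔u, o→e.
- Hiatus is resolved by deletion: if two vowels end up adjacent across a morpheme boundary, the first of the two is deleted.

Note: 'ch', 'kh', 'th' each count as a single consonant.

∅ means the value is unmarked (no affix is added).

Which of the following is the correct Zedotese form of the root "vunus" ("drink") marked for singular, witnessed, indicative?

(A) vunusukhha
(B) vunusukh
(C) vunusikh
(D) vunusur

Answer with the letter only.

B

Attach number singular -ikh → vunusikh.
evidentiality = witnessed: zero marking, form stays vunusikh.
mood = indicative: zero marking, form stays vunusikh.
Apply vowel harmony: vunusikh → vunusukh.
Vowel deletion: no change.
So the correct form is vunusukh, option (B).
(C) vunusikh is wrong: it fails to apply the sound rule(s).
(A) vunusukhha is wrong: it uses imperative instead of indicative for mood.
(D) vunusur is wrong: it uses dual instead of singular for number.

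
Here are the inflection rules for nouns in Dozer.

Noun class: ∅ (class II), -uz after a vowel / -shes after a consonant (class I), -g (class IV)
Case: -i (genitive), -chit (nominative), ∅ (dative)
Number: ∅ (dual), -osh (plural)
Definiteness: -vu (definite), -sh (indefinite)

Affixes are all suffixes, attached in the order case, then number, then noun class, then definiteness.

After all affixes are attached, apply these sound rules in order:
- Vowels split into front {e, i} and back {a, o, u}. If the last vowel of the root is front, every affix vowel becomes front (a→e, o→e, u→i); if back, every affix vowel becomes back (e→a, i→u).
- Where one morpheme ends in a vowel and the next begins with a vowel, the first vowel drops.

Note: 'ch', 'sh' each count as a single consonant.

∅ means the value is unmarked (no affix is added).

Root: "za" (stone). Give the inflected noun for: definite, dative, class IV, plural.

zoshgvu

case = dative: zero marking, form stays za.
Attach number plural -osh → zaosh.
Attach noun class class IV -g → zaoshg.
Attach definiteness definite -vu → zaoshgvu.
Vowel harmony: no change.
Apply vowel deletion: zaoshgvu → zoshgvu.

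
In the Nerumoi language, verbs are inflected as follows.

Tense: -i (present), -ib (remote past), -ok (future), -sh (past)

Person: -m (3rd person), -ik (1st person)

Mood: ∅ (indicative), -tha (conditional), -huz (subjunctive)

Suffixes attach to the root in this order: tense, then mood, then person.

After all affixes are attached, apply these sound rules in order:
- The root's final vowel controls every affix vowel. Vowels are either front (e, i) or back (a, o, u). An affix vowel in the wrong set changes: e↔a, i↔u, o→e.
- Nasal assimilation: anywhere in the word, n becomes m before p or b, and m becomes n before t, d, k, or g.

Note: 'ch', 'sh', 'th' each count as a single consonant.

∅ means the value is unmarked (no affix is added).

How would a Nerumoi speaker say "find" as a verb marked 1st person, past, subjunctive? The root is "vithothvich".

Attach tense past -sh → vithothvichsh.
Attach mood subjunctive -huz → vithothvichshhuz.
Attach person 1st person -ik → vithothvichshhuzik.
Apply vowel harmony: vithothvichshhuzik → vithothvichshhizik.
Nasal assimilation: no change.

vithothvichshhizik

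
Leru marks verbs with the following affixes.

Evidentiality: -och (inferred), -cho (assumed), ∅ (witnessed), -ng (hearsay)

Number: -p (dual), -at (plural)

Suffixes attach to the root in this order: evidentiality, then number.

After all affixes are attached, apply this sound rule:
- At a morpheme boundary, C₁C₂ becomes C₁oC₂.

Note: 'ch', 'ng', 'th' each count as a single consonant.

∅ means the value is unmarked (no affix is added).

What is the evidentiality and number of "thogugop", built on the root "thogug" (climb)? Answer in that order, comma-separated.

Segment: thogug-p.
evidentiality: ∅ → witnessed.
number: -p → dual.

witnessed, dual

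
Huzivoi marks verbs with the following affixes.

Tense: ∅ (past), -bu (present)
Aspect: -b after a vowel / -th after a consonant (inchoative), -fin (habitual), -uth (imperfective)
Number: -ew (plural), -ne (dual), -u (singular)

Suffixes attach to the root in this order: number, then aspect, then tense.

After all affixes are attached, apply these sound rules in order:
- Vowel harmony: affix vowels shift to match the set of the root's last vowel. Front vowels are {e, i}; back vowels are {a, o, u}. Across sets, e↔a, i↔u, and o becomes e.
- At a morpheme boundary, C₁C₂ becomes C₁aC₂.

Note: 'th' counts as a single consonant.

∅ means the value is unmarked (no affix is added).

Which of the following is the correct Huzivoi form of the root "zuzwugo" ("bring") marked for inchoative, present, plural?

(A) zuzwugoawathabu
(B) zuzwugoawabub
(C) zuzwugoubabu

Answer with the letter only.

A

Attach number plural -ew → zuzwugoew.
Attach aspect inchoative -th (after consonant 'w') → zuzwugoewth.
Attach tense present -bu → zuzwugoewthbu.
Apply vowel harmony: zuzwugoewthbu → zuzwugoawthbu.
Apply epenthesis: zuzwugoawthbu → zuzwugoawathabu.
So the correct form is zuzwugoawathabu, option (A).
(B) zuzwugoawabub is wrong: it has the affixes in the wrong order.
(C) zuzwugoubabu is wrong: it uses singular instead of plural for number.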